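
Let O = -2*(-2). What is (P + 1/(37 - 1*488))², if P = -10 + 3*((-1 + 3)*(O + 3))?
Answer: 208253761/203401 ≈ 1023.9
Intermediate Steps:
O = 4
P = 32 (P = -10 + 3*((-1 + 3)*(4 + 3)) = -10 + 3*(2*7) = -10 + 3*14 = -10 + 42 = 32)
(P + 1/(37 - 1*488))² = (32 + 1/(37 - 1*488))² = (32 + 1/(37 - 488))² = (32 + 1/(-451))² = (32 - 1/451)² = (14431/451)² = 208253761/203401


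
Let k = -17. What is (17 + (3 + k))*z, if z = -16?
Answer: -48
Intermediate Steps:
(17 + (3 + k))*z = (17 + (3 - 17))*(-16) = (17 - 14)*(-16) = 3*(-16) = -48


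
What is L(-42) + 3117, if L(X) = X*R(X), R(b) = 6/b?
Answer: 3123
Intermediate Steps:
L(X) = 6 (L(X) = X*(6/X) = 6)
L(-42) + 3117 = 6 + 3117 = 3123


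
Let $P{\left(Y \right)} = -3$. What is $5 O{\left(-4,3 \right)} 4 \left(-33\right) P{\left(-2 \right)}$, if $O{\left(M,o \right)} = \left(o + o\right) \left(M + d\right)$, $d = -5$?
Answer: $-106920$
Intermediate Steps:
$O{\left(M,o \right)} = 2 o \left(-5 + M\right)$ ($O{\left(M,o \right)} = \left(o + o\right) \left(M - 5\right) = 2 o \left(-5 + M\right)$)
$5 O{\left(-4,3 \right)} 4 \left(-33\right) P{\left(-2 \right)} = 5 \cdot 2 \cdot 3 \left(-5 - 4\right) 4 \left(-33\right) \left(-3\right) = 5 \cdot 2 \cdot 3 \left(-9\right) 4 \left(-33\right) \left(-3\right) = 5 \left(-54\right) 4 \left(-33\right) \left(-3\right) = \left(-270\right) 4 \left(-33\right) \left(-3\right) = \left(-1080\right) \left(-33\right) \left(-3\right) = 35640 \left(-3\right) = -106920$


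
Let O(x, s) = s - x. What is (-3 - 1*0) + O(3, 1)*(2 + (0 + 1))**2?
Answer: -21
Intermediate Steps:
(-3 - 1*0) + O(3, 1)*(2 + (0 + 1))**2 = (-3 - 1*0) + (1 - 1*3)*(2 + (0 + 1))**2 = (-3 + 0) + (1 - 3)*(2 + 1)**2 = -3 - 2*3**2 = -3 - 2*9 = -3 - 18 = -21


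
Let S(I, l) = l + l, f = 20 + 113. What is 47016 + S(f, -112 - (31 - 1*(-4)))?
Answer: 46722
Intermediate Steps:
f = 133
S(I, l) = 2*l
47016 + S(f, -112 - (31 - 1*(-4))) = 47016 + 2*(-112 - (31 - 1*(-4))) = 47016 + 2*(-112 - (31 + 4)) = 47016 + 2*(-112 - 1*35) = 47016 + 2*(-112 - 35) = 47016 + 2*(-147) = 47016 - 294 = 46722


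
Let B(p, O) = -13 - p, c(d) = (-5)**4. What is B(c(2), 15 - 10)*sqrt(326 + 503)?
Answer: -638*sqrt(829) ≈ -18370.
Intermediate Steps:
c(d) = 625
B(c(2), 15 - 10)*sqrt(326 + 503) = (-13 - 1*625)*sqrt(326 + 503) = (-13 - 625)*sqrt(829) = -638*sqrt(829)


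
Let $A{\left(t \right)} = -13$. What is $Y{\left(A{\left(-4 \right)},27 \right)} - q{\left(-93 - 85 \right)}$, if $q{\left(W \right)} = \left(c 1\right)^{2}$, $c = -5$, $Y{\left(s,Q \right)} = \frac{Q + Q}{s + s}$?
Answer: $- \frac{352}{13} \approx -27.077$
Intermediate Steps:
$Y{\left(s,Q \right)} = \frac{Q}{s}$ ($Y{\left(s,Q \right)} = \frac{2 Q}{2 s} = 2 Q \frac{1}{2 s} = \frac{Q}{s}$)
$q{\left(W \right)} = 25$ ($q{\left(W \right)} = \left(\left(-5\right) 1\right)^{2} = \left(-5\right)^{2} = 25$)
$Y{\left(A{\left(-4 \right)},27 \right)} - q{\left(-93 - 85 \right)} = \frac{27}{-13} - 25 = 27 \left(- \frac{1}{13}\right) - 25 = - \frac{27}{13} - 25 = - \frac{352}{13}$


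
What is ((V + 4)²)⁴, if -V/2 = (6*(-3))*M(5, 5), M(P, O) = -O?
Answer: 920664383502155776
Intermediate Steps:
V = -180 (V = -2*6*(-3)*(-1*5) = -(-36)*(-5) = -2*90 = -180)
((V + 4)²)⁴ = ((-180 + 4)²)⁴ = ((-176)²)⁴ = 30976⁴ = 920664383502155776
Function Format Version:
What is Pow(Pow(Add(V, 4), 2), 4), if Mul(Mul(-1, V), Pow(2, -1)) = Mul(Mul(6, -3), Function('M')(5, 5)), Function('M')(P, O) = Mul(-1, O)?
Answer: 920664383502155776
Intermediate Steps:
V = -180 (V = Mul(-2, Mul(Mul(6, -3), Mul(-1, 5))) = Mul(-2, Mul(-18, -5)) = Mul(-2, 90) = -180)
Pow(Pow(Add(V, 4), 2), 4) = Pow(Pow(Add(-180, 4), 2), 4) = Pow(Pow(-176, 2), 4) = Pow(30976, 4) = 920664383502155776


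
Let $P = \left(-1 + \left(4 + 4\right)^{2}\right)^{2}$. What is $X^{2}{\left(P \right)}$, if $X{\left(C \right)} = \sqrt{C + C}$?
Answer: $7938$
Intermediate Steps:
$P = 3969$ ($P = \left(-1 + 8^{2}\right)^{2} = \left(-1 + 64\right)^{2} = 63^{2} = 3969$)
$X{\left(C \right)} = \sqrt{2} \sqrt{C}$ ($X{\left(C \right)} = \sqrt{2 C} = \sqrt{2} \sqrt{C}$)
$X^{2}{\left(P \right)} = \left(\sqrt{2} \sqrt{3969}\right)^{2} = \left(\sqrt{2} \cdot 63\right)^{2} = \left(63 \sqrt{2}\right)^{2} = 7938$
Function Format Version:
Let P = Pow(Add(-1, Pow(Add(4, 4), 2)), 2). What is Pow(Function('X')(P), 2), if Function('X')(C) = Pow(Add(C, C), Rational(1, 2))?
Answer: 7938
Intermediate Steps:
P = 3969 (P = Pow(Add(-1, Pow(8, 2)), 2) = Pow(Add(-1, 64), 2) = Pow(63, 2) = 3969)
Function('X')(C) = Mul(Pow(2, Rational(1, 2)), Pow(C, Rational(1, 2))) (Function('X')(C) = Pow(Mul(2, C), Rational(1, 2)) = Mul(Pow(2, Rational(1, 2)), Pow(C, Rational(1, 2))))
Pow(Function('X')(P), 2) = Pow(Mul(Pow(2, Rational(1, 2)), Pow(3969, Rational(1, 2))), 2) = Pow(Mul(Pow(2, Rational(1, 2)), 63), 2) = Pow(Mul(63, Pow(2, Rational(1, 2))), 2) = 7938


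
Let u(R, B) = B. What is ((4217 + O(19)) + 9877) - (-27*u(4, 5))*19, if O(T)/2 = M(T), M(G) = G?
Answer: 16697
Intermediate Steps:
O(T) = 2*T
((4217 + O(19)) + 9877) - (-27*u(4, 5))*19 = ((4217 + 2*19) + 9877) - (-27*5)*19 = ((4217 + 38) + 9877) - (-135)*19 = (4255 + 9877) - 1*(-2565) = 14132 + 2565 = 16697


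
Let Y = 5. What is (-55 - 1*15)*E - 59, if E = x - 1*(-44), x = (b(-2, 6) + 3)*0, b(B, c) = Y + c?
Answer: -3139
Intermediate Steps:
b(B, c) = 5 + c
x = 0 (x = ((5 + 6) + 3)*0 = (11 + 3)*0 = 14*0 = 0)
E = 44 (E = 0 - 1*(-44) = 0 + 44 = 44)
(-55 - 1*15)*E - 59 = (-55 - 1*15)*44 - 59 = (-55 - 15)*44 - 59 = -70*44 - 59 = -3080 - 59 = -3139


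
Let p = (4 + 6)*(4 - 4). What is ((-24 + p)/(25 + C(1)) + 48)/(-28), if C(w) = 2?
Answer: -106/63 ≈ -1.6825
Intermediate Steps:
p = 0 (p = 10*0 = 0)
((-24 + p)/(25 + C(1)) + 48)/(-28) = ((-24 + 0)/(25 + 2) + 48)/(-28) = (-24/27 + 48)*(-1/28) = (-24*1/27 + 48)*(-1/28) = (-8/9 + 48)*(-1/28) = (424/9)*(-1/28) = -106/63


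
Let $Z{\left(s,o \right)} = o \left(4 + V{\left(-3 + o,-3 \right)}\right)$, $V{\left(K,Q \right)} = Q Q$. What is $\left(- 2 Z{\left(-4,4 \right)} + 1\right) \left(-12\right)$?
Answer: $1236$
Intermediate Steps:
$V{\left(K,Q \right)} = Q^{2}$
$Z{\left(s,o \right)} = 13 o$ ($Z{\left(s,o \right)} = o \left(4 + \left(-3\right)^{2}\right) = o \left(4 + 9\right) = o 13 = 13 o$)
$\left(- 2 Z{\left(-4,4 \right)} + 1\right) \left(-12\right) = \left(- 2 \cdot 13 \cdot 4 + 1\right) \left(-12\right) = \left(\left(-2\right) 52 + 1\right) \left(-12\right) = \left(-104 + 1\right) \left(-12\right) = \left(-103\right) \left(-12\right) = 1236$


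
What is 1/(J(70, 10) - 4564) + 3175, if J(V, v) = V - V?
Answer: 14490699/4564 ≈ 3175.0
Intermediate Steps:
J(V, v) = 0
1/(J(70, 10) - 4564) + 3175 = 1/(0 - 4564) + 3175 = 1/(-4564) + 3175 = -1/4564 + 3175 = 14490699/4564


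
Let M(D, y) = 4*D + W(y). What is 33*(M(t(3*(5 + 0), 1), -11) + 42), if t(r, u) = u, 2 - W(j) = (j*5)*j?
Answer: -18381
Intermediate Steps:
W(j) = 2 - 5*j² (W(j) = 2 - j*5*j = 2 - 5*j*j = 2 - 5*j²)
M(D, y) = 2 - 5*y² + 4*D (M(D, y) = 4*D + (2 - 5*y²) = 2 - 5*y² + 4*D)
33*(M(t(3*(5 + 0), 1), -11) + 42) = 33*((2 - 5*(-11)² + 4*1) + 42) = 33*((2 - 5*121 + 4) + 42) = 33*((2 - 605 + 4) + 42) = 33*(-599 + 42) = 33*(-557) = -18381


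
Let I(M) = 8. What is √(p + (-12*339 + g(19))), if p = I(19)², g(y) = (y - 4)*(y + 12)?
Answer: I*√3539 ≈ 59.49*I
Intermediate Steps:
g(y) = (-4 + y)*(12 + y)
p = 64 (p = 8² = 64)
√(p + (-12*339 + g(19))) = √(64 + (-12*339 + (-48 + 19² + 8*19))) = √(64 + (-4068 + (-48 + 361 + 152))) = √(64 + (-4068 + 465)) = √(64 - 3603) = √(-3539) = I*√3539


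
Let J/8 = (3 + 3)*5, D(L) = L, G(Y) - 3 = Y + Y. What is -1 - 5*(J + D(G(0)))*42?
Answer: -51031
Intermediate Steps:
G(Y) = 3 + 2*Y (G(Y) = 3 + (Y + Y) = 3 + 2*Y)
J = 240 (J = 8*((3 + 3)*5) = 8*(6*5) = 8*30 = 240)
-1 - 5*(J + D(G(0)))*42 = -1 - 5*(240 + (3 + 2*0))*42 = -1 - 5*(240 + (3 + 0))*42 = -1 - 5*(240 + 3)*42 = -1 - 5*243*42 = -1 - 1215*42 = -1 - 51030 = -51031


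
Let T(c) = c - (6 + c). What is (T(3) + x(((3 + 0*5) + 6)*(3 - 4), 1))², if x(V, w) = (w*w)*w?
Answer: 25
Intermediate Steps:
x(V, w) = w³ (x(V, w) = w²*w = w³)
T(c) = -6 (T(c) = c + (-6 - c) = -6)
(T(3) + x(((3 + 0*5) + 6)*(3 - 4), 1))² = (-6 + 1³)² = (-6 + 1)² = (-5)² = 25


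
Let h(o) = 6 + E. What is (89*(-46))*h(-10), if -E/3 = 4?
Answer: 24564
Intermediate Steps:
E = -12 (E = -3*4 = -12)
h(o) = -6 (h(o) = 6 - 12 = -6)
(89*(-46))*h(-10) = (89*(-46))*(-6) = -4094*(-6) = 24564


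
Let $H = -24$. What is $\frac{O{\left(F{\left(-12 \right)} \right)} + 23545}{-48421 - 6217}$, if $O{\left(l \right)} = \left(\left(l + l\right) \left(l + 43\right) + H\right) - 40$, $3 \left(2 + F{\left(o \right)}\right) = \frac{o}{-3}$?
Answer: $- \frac{210821}{491742} \approx -0.42872$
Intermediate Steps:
$F{\left(o \right)} = -2 - \frac{o}{9}$ ($F{\left(o \right)} = -2 + \frac{o \frac{1}{-3}}{3} = -2 + \frac{o \left(- \frac{1}{3}\right)}{3} = -2 + \frac{\left(- \frac{1}{3}\right) o}{3} = -2 - \frac{o}{9}$)
$O{\left(l \right)} = -64 + 2 l \left(43 + l\right)$ ($O{\left(l \right)} = \left(\left(l + l\right) \left(l + 43\right) - 24\right) - 40 = \left(2 l \left(43 + l\right) - 24\right) - 40 = \left(-24 + 2 l \left(43 + l\right)\right) - 40 = -64 + 2 l \left(43 + l\right)$)
$\frac{O{\left(F{\left(-12 \right)} \right)} + 23545}{-48421 - 6217} = \frac{\left(-64 + 2 \left(-2 - - \frac{4}{3}\right)^{2} + 86 \left(-2 - - \frac{4}{3}\right)\right) + 23545}{-48421 - 6217} = \frac{\left(-64 + 2 \left(-2 + \frac{4}{3}\right)^{2} + 86 \left(-2 + \frac{4}{3}\right)\right) + 23545}{-54638} = \left(\left(-64 + 2 \left(- \frac{2}{3}\right)^{2} + 86 \left(- \frac{2}{3}\right)\right) + 23545\right) \left(- \frac{1}{54638}\right) = \left(\left(-64 + 2 \cdot \frac{4}{9} - \frac{172}{3}\right) + 23545\right) \left(- \frac{1}{54638}\right) = \left(\left(-64 + \frac{8}{9} - \frac{172}{3}\right) + 23545\right) \left(- \frac{1}{54638}\right) = \left(- \frac{1084}{9} + 23545\right) \left(- \frac{1}{54638}\right) = \frac{210821}{9} \left(- \frac{1}{54638}\right) = - \frac{210821}{491742}$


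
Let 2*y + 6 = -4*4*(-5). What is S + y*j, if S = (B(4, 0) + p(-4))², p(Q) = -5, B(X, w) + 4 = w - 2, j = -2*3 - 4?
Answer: -249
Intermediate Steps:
j = -10 (j = -6 - 4 = -10)
B(X, w) = -6 + w (B(X, w) = -4 + (w - 2) = -4 + (-2 + w) = -6 + w)
y = 37 (y = -3 + (-4*4*(-5))/2 = -3 + (-16*(-5))/2 = -3 + (½)*80 = -3 + 40 = 37)
S = 121 (S = ((-6 + 0) - 5)² = (-6 - 5)² = (-11)² = 121)
S + y*j = 121 + 37*(-10) = 121 - 370 = -249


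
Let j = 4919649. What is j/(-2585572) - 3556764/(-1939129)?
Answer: -343564636713/5013757646788 ≈ -0.068524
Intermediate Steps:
j/(-2585572) - 3556764/(-1939129) = 4919649/(-2585572) - 3556764/(-1939129) = 4919649*(-1/2585572) - 3556764*(-1/1939129) = -4919649/2585572 + 3556764/1939129 = -343564636713/5013757646788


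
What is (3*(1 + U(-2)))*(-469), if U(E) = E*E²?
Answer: 9849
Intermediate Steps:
U(E) = E³
(3*(1 + U(-2)))*(-469) = (3*(1 + (-2)³))*(-469) = (3*(1 - 8))*(-469) = (3*(-7))*(-469) = -21*(-469) = 9849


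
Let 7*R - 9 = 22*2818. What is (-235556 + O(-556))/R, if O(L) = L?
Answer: -1652784/62005 ≈ -26.656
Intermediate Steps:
R = 62005/7 (R = 9/7 + (22*2818)/7 = 9/7 + (⅐)*61996 = 9/7 + 61996/7 = 62005/7 ≈ 8857.9)
(-235556 + O(-556))/R = (-235556 - 556)/(62005/7) = -236112*7/62005 = -1652784/62005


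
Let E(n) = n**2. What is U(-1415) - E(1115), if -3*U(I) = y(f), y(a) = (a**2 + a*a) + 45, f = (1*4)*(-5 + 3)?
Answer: -3729848/3 ≈ -1.2433e+6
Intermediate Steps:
f = -8 (f = 4*(-2) = -8)
y(a) = 45 + 2*a**2 (y(a) = (a**2 + a**2) + 45 = 2*a**2 + 45 = 45 + 2*a**2)
U(I) = -173/3 (U(I) = -(45 + 2*(-8)**2)/3 = -(45 + 2*64)/3 = -(45 + 128)/3 = -1/3*173 = -173/3)
U(-1415) - E(1115) = -173/3 - 1*1115**2 = -173/3 - 1*1243225 = -173/3 - 1243225 = -3729848/3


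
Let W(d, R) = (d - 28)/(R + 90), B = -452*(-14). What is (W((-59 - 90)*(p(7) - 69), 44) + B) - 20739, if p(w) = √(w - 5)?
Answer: -1920821/134 - 149*√2/134 ≈ -14336.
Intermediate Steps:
p(w) = √(-5 + w)
B = 6328
W(d, R) = (-28 + d)/(90 + R)
(W((-59 - 90)*(p(7) - 69), 44) + B) - 20739 = ((-28 + (-59 - 90)*(√(-5 + 7) - 69))/(90 + 44) + 6328) - 20739 = ((-28 - 149*(√2 - 69))/134 + 6328) - 20739 = ((-28 - 149*(-69 + √2))/134 + 6328) - 20739 = ((-28 + (10281 - 149*√2))/134 + 6328) - 20739 = ((10253 - 149*√2)/134 + 6328) - 20739 = ((10253/134 - 149*√2/134) + 6328) - 20739 = (858205/134 - 149*√2/134) - 20739 = -1920821/134 - 149*√2/134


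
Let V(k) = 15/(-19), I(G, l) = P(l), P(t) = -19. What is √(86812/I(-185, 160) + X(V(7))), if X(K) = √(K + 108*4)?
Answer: √(-1649428 + 19*√155667)/19 ≈ 67.441*I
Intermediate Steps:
I(G, l) = -19
V(k) = -15/19 (V(k) = 15*(-1/19) = -15/19)
X(K) = √(432 + K) (X(K) = √(K + 432) = √(432 + K))
√(86812/I(-185, 160) + X(V(7))) = √(86812/(-19) + √(432 - 15/19)) = √(86812*(-1/19) + √(8193/19)) = √(-86812/19 + √155667/19)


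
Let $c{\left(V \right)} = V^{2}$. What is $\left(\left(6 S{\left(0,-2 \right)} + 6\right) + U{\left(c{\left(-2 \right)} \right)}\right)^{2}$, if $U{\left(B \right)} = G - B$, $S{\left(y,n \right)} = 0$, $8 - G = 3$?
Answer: $49$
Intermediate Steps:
$G = 5$ ($G = 8 - 3 = 5$)
$U{\left(B \right)} = 5 - B$
$\left(\left(6 S{\left(0,-2 \right)} + 6\right) + U{\left(c{\left(-2 \right)} \right)}\right)^{2} = \left(\left(6 \cdot 0 + 6\right) + \left(5 - \left(-2\right)^{2}\right)\right)^{2} = \left(\left(0 + 6\right) + \left(5 - 4\right)\right)^{2} = \left(6 + \left(5 - 4\right)\right)^{2} = \left(6 + 1\right)^{2} = 7^{2} = 49$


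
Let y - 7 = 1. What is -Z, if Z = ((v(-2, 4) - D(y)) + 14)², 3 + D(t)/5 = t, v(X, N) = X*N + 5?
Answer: -196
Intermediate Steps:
y = 8 (y = 7 + 1 = 8)
v(X, N) = 5 + N*X (v(X, N) = N*X + 5 = 5 + N*X)
D(t) = -15 + 5*t
Z = 196 (Z = (((5 + 4*(-2)) - (-15 + 5*8)) + 14)² = (((5 - 8) - (-15 + 40)) + 14)² = ((-3 - 1*25) + 14)² = ((-3 - 25) + 14)² = (-28 + 14)² = (-14)² = 196)
-Z = -1*196 = -196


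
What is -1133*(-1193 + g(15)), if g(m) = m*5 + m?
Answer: 1249699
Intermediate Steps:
g(m) = 6*m (g(m) = 5*m + m = 6*m)
-1133*(-1193 + g(15)) = -1133*(-1193 + 6*15) = -1133*(-1193 + 90) = -1133*(-1103) = 1249699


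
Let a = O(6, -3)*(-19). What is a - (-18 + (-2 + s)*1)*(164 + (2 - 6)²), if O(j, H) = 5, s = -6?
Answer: 4585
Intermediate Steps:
a = -95 (a = 5*(-19) = -95)
a - (-18 + (-2 + s)*1)*(164 + (2 - 6)²) = -95 - (-18 + (-2 - 6)*1)*(164 + (2 - 6)²) = -95 - (-18 - 8*1)*(164 + (-4)²) = -95 - (-18 - 8)*(164 + 16) = -95 - (-26)*180 = -95 - 1*(-4680) = -95 + 4680 = 4585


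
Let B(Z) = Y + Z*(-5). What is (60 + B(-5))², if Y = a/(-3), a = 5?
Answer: 62500/9 ≈ 6944.4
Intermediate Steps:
Y = -5/3 (Y = 5/(-3) = 5*(-⅓) = -5/3 ≈ -1.6667)
B(Z) = -5/3 - 5*Z (B(Z) = -5/3 + Z*(-5) = -5/3 - 5*Z)
(60 + B(-5))² = (60 + (-5/3 - 5*(-5)))² = (60 + (-5/3 + 25))² = (60 + 70/3)² = (250/3)² = 62500/9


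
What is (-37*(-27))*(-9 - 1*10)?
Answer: -18981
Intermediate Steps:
(-37*(-27))*(-9 - 1*10) = 999*(-9 - 10) = 999*(-19) = -18981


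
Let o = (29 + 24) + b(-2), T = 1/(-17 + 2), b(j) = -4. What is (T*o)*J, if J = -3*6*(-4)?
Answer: -1176/5 ≈ -235.20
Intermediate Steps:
T = -1/15 (T = 1/(-15) = -1/15 ≈ -0.066667)
J = 72 (J = -18*(-4) = 72)
o = 49 (o = (29 + 24) - 4 = 53 - 4 = 49)
(T*o)*J = -1/15*49*72 = -49/15*72 = -1176/5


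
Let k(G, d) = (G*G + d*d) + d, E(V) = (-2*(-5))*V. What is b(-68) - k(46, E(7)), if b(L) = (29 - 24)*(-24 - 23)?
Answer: -7321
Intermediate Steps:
b(L) = -235 (b(L) = 5*(-47) = -235)
E(V) = 10*V
k(G, d) = d + G² + d² (k(G, d) = (G² + d²) + d = d + G² + d²)
b(-68) - k(46, E(7)) = -235 - (10*7 + 46² + (10*7)²) = -235 - (70 + 2116 + 70²) = -235 - (70 + 2116 + 4900) = -235 - 1*7086 = -235 - 7086 = -7321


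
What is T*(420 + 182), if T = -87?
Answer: -52374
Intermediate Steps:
T*(420 + 182) = -87*(420 + 182) = -87*602 = -52374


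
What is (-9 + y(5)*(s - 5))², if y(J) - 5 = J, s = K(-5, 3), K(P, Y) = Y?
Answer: 841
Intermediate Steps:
s = 3
y(J) = 5 + J
(-9 + y(5)*(s - 5))² = (-9 + (5 + 5)*(3 - 5))² = (-9 + 10*(-2))² = (-9 - 20)² = (-29)² = 841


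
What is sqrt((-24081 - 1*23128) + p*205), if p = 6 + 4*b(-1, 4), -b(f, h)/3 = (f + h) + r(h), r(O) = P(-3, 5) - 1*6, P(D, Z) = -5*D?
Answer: I*sqrt(75499) ≈ 274.77*I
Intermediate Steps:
r(O) = 9 (r(O) = -5*(-3) - 1*6 = 15 - 6 = 9)
b(f, h) = -27 - 3*f - 3*h (b(f, h) = -3*((f + h) + 9) = -3*(9 + f + h) = -27 - 3*f - 3*h)
p = -138 (p = 6 + 4*(-27 - 3*(-1) - 3*4) = 6 + 4*(-27 + 3 - 12) = 6 + 4*(-36) = 6 - 144 = -138)
sqrt((-24081 - 1*23128) + p*205) = sqrt((-24081 - 1*23128) - 138*205) = sqrt((-24081 - 23128) - 28290) = sqrt(-47209 - 28290) = sqrt(-75499) = I*sqrt(75499)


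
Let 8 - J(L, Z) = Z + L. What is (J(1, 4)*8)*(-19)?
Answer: -456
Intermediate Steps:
J(L, Z) = 8 - L - Z (J(L, Z) = 8 - (Z + L) = 8 - (L + Z) = 8 + (-L - Z) = 8 - L - Z)
(J(1, 4)*8)*(-19) = ((8 - 1*1 - 1*4)*8)*(-19) = ((8 - 1 - 4)*8)*(-19) = (3*8)*(-19) = 24*(-19) = -456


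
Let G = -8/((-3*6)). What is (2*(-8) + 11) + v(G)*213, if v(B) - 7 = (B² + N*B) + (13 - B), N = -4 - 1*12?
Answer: 72569/27 ≈ 2687.7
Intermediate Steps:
N = -16 (N = -4 - 12 = -16)
G = 4/9 (G = -8/(-18) = -8*(-1/18) = 4/9 ≈ 0.44444)
v(B) = 20 + B² - 17*B (v(B) = 7 + ((B² - 16*B) + (13 - B)) = 7 + (13 + B² - 17*B) = 20 + B² - 17*B)
(2*(-8) + 11) + v(G)*213 = (2*(-8) + 11) + (20 + (4/9)² - 17*4/9)*213 = (-16 + 11) + (20 + 16/81 - 68/9)*213 = -5 + (1024/81)*213 = -5 + 72704/27 = 72569/27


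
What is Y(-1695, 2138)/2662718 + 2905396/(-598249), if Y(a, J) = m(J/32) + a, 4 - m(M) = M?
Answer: -123796829374373/25487494092512 ≈ -4.8572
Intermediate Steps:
m(M) = 4 - M
Y(a, J) = 4 + a - J/32 (Y(a, J) = (4 - J/32) + a = 4 + a - J/32)
Y(-1695, 2138)/2662718 + 2905396/(-598249) = (4 - 1695 - 1/32*2138)/2662718 + 2905396/(-598249) = (4 - 1695 - 1069/16)*(1/2662718) + 2905396*(-1/598249) = -28125/16*1/2662718 - 2905396/598249 = -28125/42603488 - 2905396/598249 = -123796829374373/25487494092512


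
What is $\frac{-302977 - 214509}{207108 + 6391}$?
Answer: $- \frac{517486}{213499} \approx -2.4238$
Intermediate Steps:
$\frac{-302977 - 214509}{207108 + 6391} = - \frac{517486}{213499}$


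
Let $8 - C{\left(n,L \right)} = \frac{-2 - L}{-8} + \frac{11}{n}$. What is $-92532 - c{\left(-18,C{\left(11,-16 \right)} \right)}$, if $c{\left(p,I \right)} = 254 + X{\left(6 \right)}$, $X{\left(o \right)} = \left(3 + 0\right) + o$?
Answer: $-92795$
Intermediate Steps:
$C{\left(n,L \right)} = \frac{31}{4} - \frac{11}{n} - \frac{L}{8}$ ($C{\left(n,L \right)} = 8 - \left(\frac{-2 - L}{-8} + \frac{11}{n}\right) = 8 - \left(\left(-2 - L\right) \left(- \frac{1}{8}\right) + \frac{11}{n}\right) = 8 - \left(\left(\frac{1}{4} + \frac{L}{8}\right) + \frac{11}{n}\right) = 8 - \left(\frac{1}{4} + \frac{11}{n} + \frac{L}{8}\right) = \frac{31}{4} - \frac{11}{n} - \frac{L}{8}$)
$X{\left(o \right)} = 3 + o$
$c{\left(p,I \right)} = 263$ ($c{\left(p,I \right)} = 254 + \left(3 + 6\right) = 254 + 9 = 263$)
$-92532 - c{\left(-18,C{\left(11,-16 \right)} \right)} = -92532 - 263 = -92795$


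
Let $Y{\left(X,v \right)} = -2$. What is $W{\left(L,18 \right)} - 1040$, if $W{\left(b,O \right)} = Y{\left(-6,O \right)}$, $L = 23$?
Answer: $-1042$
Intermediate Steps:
$W{\left(b,O \right)} = -2$
$W{\left(L,18 \right)} - 1040 = -2 - 1040 = -1042$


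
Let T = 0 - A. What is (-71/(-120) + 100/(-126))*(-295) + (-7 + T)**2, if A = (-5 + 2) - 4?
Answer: 30031/504 ≈ 59.585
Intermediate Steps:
A = -7 (A = -3 - 4 = -7)
T = 7 (T = 0 - 1*(-7) = 0 + 7 = 7)
(-71/(-120) + 100/(-126))*(-295) + (-7 + T)**2 = (-71/(-120) + 100/(-126))*(-295) + (-7 + 7)**2 = (-71*(-1/120) + 100*(-1/126))*(-295) + 0**2 = (71/120 - 50/63)*(-295) + 0 = -509/2520*(-295) + 0 = 30031/504 + 0 = 30031/504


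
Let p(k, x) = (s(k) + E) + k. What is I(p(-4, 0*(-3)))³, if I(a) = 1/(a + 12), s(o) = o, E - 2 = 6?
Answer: 1/1728 ≈ 0.00057870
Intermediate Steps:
E = 8 (E = 2 + 6 = 8)
p(k, x) = 8 + 2*k (p(k, x) = (k + 8) + k = (8 + k) + k = 8 + 2*k)
I(a) = 1/(12 + a)
I(p(-4, 0*(-3)))³ = (1/(12 + (8 + 2*(-4))))³ = (1/(12 + (8 - 8)))³ = (1/(12 + 0))³ = (1/12)³ = 1/1728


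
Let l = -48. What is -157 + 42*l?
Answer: -2173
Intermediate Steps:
-157 + 42*l = -157 + 42*(-48) = -157 - 2016 = -2173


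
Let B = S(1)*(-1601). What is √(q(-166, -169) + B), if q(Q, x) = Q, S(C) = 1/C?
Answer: I*√1767 ≈ 42.036*I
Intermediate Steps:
S(C) = 1/C
B = -1601 (B = -1601/1 = 1*(-1601) = -1601)
√(q(-166, -169) + B) = √(-166 - 1601) = √(-1767) = I*√1767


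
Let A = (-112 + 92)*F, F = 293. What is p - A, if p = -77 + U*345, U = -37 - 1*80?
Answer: -34582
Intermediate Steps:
U = -117 (U = -37 - 80 = -117)
p = -40442 (p = -77 - 117*345 = -77 - 40365 = -40442)
A = -5860 (A = (-112 + 92)*293 = -20*293 = -5860)
p - A = -40442 - 1*(-5860) = -40442 + 5860 = -34582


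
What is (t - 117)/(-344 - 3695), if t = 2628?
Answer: -2511/4039 ≈ -0.62169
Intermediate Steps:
(t - 117)/(-344 - 3695) = (2628 - 117)/(-344 - 3695) = 2511/(-4039) = 2511*(-1/4039) = -2511/4039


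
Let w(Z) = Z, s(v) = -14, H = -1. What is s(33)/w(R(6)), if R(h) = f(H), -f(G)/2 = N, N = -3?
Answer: -7/3 ≈ -2.3333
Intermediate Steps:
f(G) = 6 (f(G) = -2*(-3) = 6)
R(h) = 6
s(33)/w(R(6)) = -14/6 = -14*1/6 = -7/3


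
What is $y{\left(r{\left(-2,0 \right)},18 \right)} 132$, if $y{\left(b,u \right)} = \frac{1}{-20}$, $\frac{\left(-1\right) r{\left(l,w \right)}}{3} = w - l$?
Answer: $- \frac{33}{5} \approx -6.6$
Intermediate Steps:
$r{\left(l,w \right)} = - 3 w + 3 l$ ($r{\left(l,w \right)} = - 3 \left(w - l\right) = - 3 w + 3 l$)
$y{\left(b,u \right)} = - \frac{1}{20}$
$y{\left(r{\left(-2,0 \right)},18 \right)} 132 = \left(- \frac{1}{20}\right) 132 = - \frac{33}{5}$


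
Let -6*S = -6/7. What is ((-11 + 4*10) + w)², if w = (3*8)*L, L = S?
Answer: 51529/49 ≈ 1051.6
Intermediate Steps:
S = ⅐ (S = -(-1)/7 = -⅙*(-6/7) = ⅐ ≈ 0.14286)
L = ⅐ ≈ 0.14286
w = 24/7 (w = (3*8)*(⅐) = 24*(⅐) = 24/7 ≈ 3.4286)
((-11 + 4*10) + w)² = ((-11 + 4*10) + 24/7)² = ((-11 + 40) + 24/7)² = (29 + 24/7)² = (227/7)² = 51529/49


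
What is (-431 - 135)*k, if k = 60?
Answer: -33960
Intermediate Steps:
(-431 - 135)*k = (-431 - 135)*60 = -566*60 = -33960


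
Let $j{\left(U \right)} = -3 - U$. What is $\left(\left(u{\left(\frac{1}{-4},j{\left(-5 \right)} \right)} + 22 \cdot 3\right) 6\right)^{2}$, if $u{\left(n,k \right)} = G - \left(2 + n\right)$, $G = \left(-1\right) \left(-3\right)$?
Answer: $\frac{651249}{4} \approx 1.6281 \cdot 10^{5}$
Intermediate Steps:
$G = 3$
$u{\left(n,k \right)} = 1 - n$ ($u{\left(n,k \right)} = 3 - \left(2 + n\right) = 1 - n$)
$\left(\left(u{\left(\frac{1}{-4},j{\left(-5 \right)} \right)} + 22 \cdot 3\right) 6\right)^{2} = \left(\left(\left(1 - \frac{1}{-4}\right) + 22 \cdot 3\right) 6\right)^{2} = \left(\left(\left(1 - - \frac{1}{4}\right) + 66\right) 6\right)^{2} = \left(\left(\left(1 + \frac{1}{4}\right) + 66\right) 6\right)^{2} = \left(\left(\frac{5}{4} + 66\right) 6\right)^{2} = \left(\frac{269}{4} \cdot 6\right)^{2} = \left(\frac{807}{2}\right)^{2} = \frac{651249}{4}$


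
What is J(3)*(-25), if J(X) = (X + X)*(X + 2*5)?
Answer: -1950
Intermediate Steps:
J(X) = 2*X*(10 + X) (J(X) = (2*X)*(X + 10) = (2*X)*(10 + X) = 2*X*(10 + X))
J(3)*(-25) = (2*3*(10 + 3))*(-25) = (2*3*13)*(-25) = 78*(-25) = -1950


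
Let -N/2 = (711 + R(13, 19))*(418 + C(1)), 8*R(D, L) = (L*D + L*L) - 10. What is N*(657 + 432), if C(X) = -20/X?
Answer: -681122673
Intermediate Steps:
R(D, L) = -5/4 + L²/8 + D*L/8 (R(D, L) = ((L*D + L*L) - 10)/8 = ((D*L + L²) - 10)/8 = ((L² + D*L) - 10)/8 = (-10 + L² + D*L)/8 = -5/4 + L²/8 + D*L/8)
N = -625457 (N = -2*(711 + (-5/4 + (⅛)*19² + (⅛)*13*19))*(418 - 20/1) = -2*(711 + (-5/4 + (⅛)*361 + 247/8))*(418 - 20*1) = -2*(711 + (-5/4 + 361/8 + 247/8))*(418 - 20) = -2*(711 + 299/4)*398 = -3143*398/2 = -2*625457/2 = -625457)
N*(657 + 432) = -625457*(657 + 432) = -625457*1089 = -681122673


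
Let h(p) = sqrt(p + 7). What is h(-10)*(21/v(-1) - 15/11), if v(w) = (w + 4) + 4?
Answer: 18*I*sqrt(3)/11 ≈ 2.8343*I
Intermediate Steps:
v(w) = 8 + w (v(w) = (4 + w) + 4 = 8 + w)
h(p) = sqrt(7 + p)
h(-10)*(21/v(-1) - 15/11) = sqrt(7 - 10)*(21/(8 - 1) - 15/11) = sqrt(-3)*(21/7 - 15*1/11) = (I*sqrt(3))*(21*(1/7) - 15/11) = (I*sqrt(3))*(3 - 15/11) = (I*sqrt(3))*(18/11) = 18*I*sqrt(3)/11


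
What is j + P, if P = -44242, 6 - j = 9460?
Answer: -53696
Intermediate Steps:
j = -9454 (j = 6 - 1*9460 = 6 - 9460 = -9454)
j + P = -9454 - 44242 = -53696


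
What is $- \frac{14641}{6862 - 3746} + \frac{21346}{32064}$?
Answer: $- \frac{50366861}{12488928} \approx -4.0329$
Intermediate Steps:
$- \frac{14641}{6862 - 3746} + \frac{21346}{32064} = - \frac{14641}{3116} + 21346 \cdot \frac{1}{32064} = \left(-14641\right) \frac{1}{3116} + \frac{10673}{16032} = - \frac{14641}{3116} + \frac{10673}{16032} = - \frac{50366861}{12488928}$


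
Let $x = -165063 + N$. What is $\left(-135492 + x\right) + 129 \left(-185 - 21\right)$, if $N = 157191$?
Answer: $-169938$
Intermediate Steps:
$x = -7872$ ($x = -165063 + 157191 = -7872$)
$\left(-135492 + x\right) + 129 \left(-185 - 21\right) = \left(-135492 - 7872\right) + 129 \left(-185 - 21\right) = -143364 + 129 \left(-206\right) = -143364 - 26574 = -169938$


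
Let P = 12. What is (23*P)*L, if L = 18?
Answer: 4968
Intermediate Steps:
(23*P)*L = (23*12)*18 = 276*18 = 4968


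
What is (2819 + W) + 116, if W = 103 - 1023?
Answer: 2015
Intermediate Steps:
W = -920
(2819 + W) + 116 = (2819 - 920) + 116 = 1899 + 116 = 2015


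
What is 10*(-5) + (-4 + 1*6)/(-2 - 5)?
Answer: -352/7 ≈ -50.286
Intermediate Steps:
10*(-5) + (-4 + 1*6)/(-2 - 5) = -50 + (-4 + 6)/(-7) = -50 + 2*(-⅐) = -50 - 2/7 = -352/7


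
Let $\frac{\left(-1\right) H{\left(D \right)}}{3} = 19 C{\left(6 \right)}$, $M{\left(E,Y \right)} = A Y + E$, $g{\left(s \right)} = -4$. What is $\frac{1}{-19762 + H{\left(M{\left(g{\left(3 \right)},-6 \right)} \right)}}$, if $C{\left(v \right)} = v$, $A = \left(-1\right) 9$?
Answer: $- \frac{1}{20104} \approx -4.9741 \cdot 10^{-5}$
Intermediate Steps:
$A = -9$
$M{\left(E,Y \right)} = E - 9 Y$ ($M{\left(E,Y \right)} = - 9 Y + E = E - 9 Y$)
$H{\left(D \right)} = -342$ ($H{\left(D \right)} = - 3 \cdot 19 \cdot 6 = \left(-3\right) 114 = -342$)
$\frac{1}{-19762 + H{\left(M{\left(g{\left(3 \right)},-6 \right)} \right)}} = \frac{1}{-19762 - 342} = \frac{1}{-20104} = - \frac{1}{20104}$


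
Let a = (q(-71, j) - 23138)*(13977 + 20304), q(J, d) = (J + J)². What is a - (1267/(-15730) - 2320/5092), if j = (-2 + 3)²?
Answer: -2041510275910969/20024290 ≈ -1.0195e+8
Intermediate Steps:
j = 1 (j = 1² = 1)
q(J, d) = 4*J² (q(J, d) = (2*J)² = 4*J²)
a = -101951694 (a = (4*(-71)² - 23138)*(13977 + 20304) = (4*5041 - 23138)*34281 = (20164 - 23138)*34281 = -2974*34281 = -101951694)
a - (1267/(-15730) - 2320/5092) = -101951694 - (1267/(-15730) - 2320/5092) = -101951694 - (1267*(-1/15730) - 2320*1/5092) = -101951694 - (-1267/15730 - 580/1273) = -101951694 - 1*(-10736291/20024290) = -101951694 + 10736291/20024290 = -2041510275910969/20024290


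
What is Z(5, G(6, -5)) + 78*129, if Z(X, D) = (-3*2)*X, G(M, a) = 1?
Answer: 10032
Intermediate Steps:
Z(X, D) = -6*X
Z(5, G(6, -5)) + 78*129 = -6*5 + 78*129 = -30 + 10062 = 10032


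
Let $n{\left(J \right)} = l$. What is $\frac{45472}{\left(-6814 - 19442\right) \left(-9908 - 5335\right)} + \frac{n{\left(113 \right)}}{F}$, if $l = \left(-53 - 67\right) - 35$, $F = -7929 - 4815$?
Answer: $\frac{434816857}{35419488408} \approx 0.012276$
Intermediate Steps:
$F = -12744$
$l = -155$ ($l = -120 - 35 = -155$)
$n{\left(J \right)} = -155$
$\frac{45472}{\left(-6814 - 19442\right) \left(-9908 - 5335\right)} + \frac{n{\left(113 \right)}}{F} = \frac{45472}{\left(-6814 - 19442\right) \left(-9908 - 5335\right)} - \frac{155}{-12744} = \frac{45472}{\left(-26256\right) \left(-15243\right)} - - \frac{155}{12744} = \frac{45472}{400220208} + \frac{155}{12744} = 45472 \cdot \frac{1}{400220208} + \frac{155}{12744} = \frac{2842}{25013763} + \frac{155}{12744} = \frac{434816857}{35419488408}$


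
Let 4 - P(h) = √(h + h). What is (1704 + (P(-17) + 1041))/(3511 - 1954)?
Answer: 2749/1557 - I*√34/1557 ≈ 1.7656 - 0.003745*I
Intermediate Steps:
P(h) = 4 - √2*√h (P(h) = 4 - √(h + h) = 4 - √(2*h) = 4 - √2*√h)
(1704 + (P(-17) + 1041))/(3511 - 1954) = (1704 + ((4 - √2*√(-17)) + 1041))/(3511 - 1954) = (1704 + ((4 - √2*I*√17) + 1041))/1557 = (1704 + ((4 - I*√34) + 1041))*(1/1557) = (1704 + (1045 - I*√34))*(1/1557) = (2749 - I*√34)*(1/1557) = 2749/1557 - I*√34/1557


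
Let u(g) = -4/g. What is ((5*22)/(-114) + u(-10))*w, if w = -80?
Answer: 2576/57 ≈ 45.193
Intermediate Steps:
u(g) = -4/g
((5*22)/(-114) + u(-10))*w = ((5*22)/(-114) - 4/(-10))*(-80) = (110*(-1/114) - 4*(-⅒))*(-80) = (-55/57 + ⅖)*(-80) = -161/285*(-80) = 2576/57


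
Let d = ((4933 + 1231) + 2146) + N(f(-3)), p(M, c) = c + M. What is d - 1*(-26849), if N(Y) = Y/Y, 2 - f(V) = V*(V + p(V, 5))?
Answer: 35160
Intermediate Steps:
p(M, c) = M + c
f(V) = 2 - V*(5 + 2*V) (f(V) = 2 - V*(V + (V + 5)) = 2 - V*(V + (5 + V)) = 2 - V*(5 + 2*V))
N(Y) = 1
d = 8311 (d = ((4933 + 1231) + 2146) + 1 = (6164 + 2146) + 1 = 8310 + 1 = 8311)
d - 1*(-26849) = 8311 - 1*(-26849) = 8311 + 26849 = 35160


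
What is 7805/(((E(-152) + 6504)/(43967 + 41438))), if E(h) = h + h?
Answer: 860111/8 ≈ 1.0751e+5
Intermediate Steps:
E(h) = 2*h
7805/(((E(-152) + 6504)/(43967 + 41438))) = 7805/(((2*(-152) + 6504)/(43967 + 41438))) = 7805/(((-304 + 6504)/85405)) = 7805/((6200*(1/85405))) = 7805/(40/551) = 7805*(551/40) = 860111/8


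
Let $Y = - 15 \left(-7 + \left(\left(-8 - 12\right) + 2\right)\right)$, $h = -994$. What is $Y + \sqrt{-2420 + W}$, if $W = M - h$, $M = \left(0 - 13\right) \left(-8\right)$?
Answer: $375 + i \sqrt{1322} \approx 375.0 + 36.359 i$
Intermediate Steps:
$M = 104$ ($M = \left(-13\right) \left(-8\right) = 104$)
$W = 1098$ ($W = 104 - -994 = 104 + 994 = 1098$)
$Y = 375$ ($Y = - 15 \left(-7 + \left(-20 + 2\right)\right) = - 15 \left(-7 - 18\right) = \left(-15\right) \left(-25\right) = 375$)
$Y + \sqrt{-2420 + W} = 375 + \sqrt{-2420 + 1098} = 375 + \sqrt{-1322} = 375 + i \sqrt{1322}$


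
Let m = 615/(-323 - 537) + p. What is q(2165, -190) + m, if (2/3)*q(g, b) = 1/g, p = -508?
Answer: -189435077/372380 ≈ -508.71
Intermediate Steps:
q(g, b) = 3/(2*g)
m = -87499/172 (m = 615/(-323 - 537) - 508 = 615/(-860) - 508 = 615*(-1/860) - 508 = -123/172 - 508 = -87499/172 ≈ -508.71)
q(2165, -190) + m = (3/2)/2165 - 87499/172 = (3/2)*(1/2165) - 87499/172 = 3/4330 - 87499/172 = -189435077/372380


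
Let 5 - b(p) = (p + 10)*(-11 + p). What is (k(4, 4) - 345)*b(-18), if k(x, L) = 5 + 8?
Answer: 75364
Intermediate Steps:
k(x, L) = 13
b(p) = 5 - (-11 + p)*(10 + p) (b(p) = 5 - (p + 10)*(-11 + p) = 5 - (10 + p)*(-11 + p) = 5 - (-11 + p)*(10 + p))
(k(4, 4) - 345)*b(-18) = (13 - 345)*(115 - 18 - 1*(-18)²) = -332*(115 - 18 - 1*324) = -332*(115 - 18 - 324) = -332*(-227) = 75364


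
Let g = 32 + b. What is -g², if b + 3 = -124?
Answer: -9025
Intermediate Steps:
b = -127 (b = -3 - 124 = -127)
g = -95 (g = 32 - 127 = -95)
-g² = -1*(-95)² = -1*9025 = -9025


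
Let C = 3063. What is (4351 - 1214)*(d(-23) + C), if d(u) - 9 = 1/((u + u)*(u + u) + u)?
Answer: 20169959489/2093 ≈ 9.6369e+6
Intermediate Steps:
d(u) = 9 + 1/(u + 4*u²) (d(u) = 9 + 1/((u + u)*(u + u) + u) = 9 + 1/((2*u)*(2*u) + u) = 9 + 1/(4*u² + u) = 9 + 1/(u + 4*u²))
(4351 - 1214)*(d(-23) + C) = (4351 - 1214)*((1 + 9*(-23) + 36*(-23)²)/((-23)*(1 + 4*(-23))) + 3063) = 3137*(-(1 - 207 + 36*529)/(23*(1 - 92)) + 3063) = 3137*(-1/23*(1 - 207 + 19044)/(-91) + 3063) = 3137*(-1/23*(-1/91)*18838 + 3063) = 3137*(18838/2093 + 3063) = 3137*(6429697/2093) = 20169959489/2093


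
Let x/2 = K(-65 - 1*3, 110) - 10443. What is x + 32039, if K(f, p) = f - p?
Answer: 10797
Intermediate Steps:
x = -21242 (x = 2*(((-65 - 1*3) - 1*110) - 10443) = 2*(((-65 - 3) - 110) - 10443) = 2*((-68 - 110) - 10443) = 2*(-178 - 10443) = 2*(-10621) = -21242)
x + 32039 = -21242 + 32039 = 10797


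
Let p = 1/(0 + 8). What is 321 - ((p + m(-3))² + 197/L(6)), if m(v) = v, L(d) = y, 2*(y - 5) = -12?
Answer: 32623/64 ≈ 509.73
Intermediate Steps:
y = -1 (y = 5 + (½)*(-12) = 5 - 6 = -1)
L(d) = -1
p = ⅛ (p = 1/8 = ⅛ ≈ 0.12500)
321 - ((p + m(-3))² + 197/L(6)) = 321 - ((⅛ - 3)² + 197/(-1)) = 321 - ((-23/8)² + 197*(-1)) = 321 - (529/64 - 197) = 321 - 1*(-12079/64) = 321 + 12079/64 = 32623/64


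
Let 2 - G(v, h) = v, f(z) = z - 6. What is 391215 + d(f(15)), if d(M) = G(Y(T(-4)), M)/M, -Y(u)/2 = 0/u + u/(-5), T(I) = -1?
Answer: 5868229/15 ≈ 3.9122e+5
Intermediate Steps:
f(z) = -6 + z
Y(u) = 2*u/5 (Y(u) = -2*(0/u + u/(-5)) = -2*(0 + u*(-⅕)) = -2*(0 - u/5) = -(-2)*u/5 = 2*u/5)
G(v, h) = 2 - v
d(M) = 12/(5*M) (d(M) = (2 - 2*(-1)/5)/M = (2 - 1*(-⅖))/M = (2 + ⅖)/M = 12/(5*M))
391215 + d(f(15)) = 391215 + 12/(5*(-6 + 15)) = 391215 + (12/5)/9 = 391215 + (12/5)*(⅑) = 391215 + 4/15 = 5868229/15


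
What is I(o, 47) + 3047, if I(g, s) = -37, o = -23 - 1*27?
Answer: 3010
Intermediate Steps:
o = -50 (o = -23 - 27 = -50)
I(o, 47) + 3047 = -37 + 3047 = 3010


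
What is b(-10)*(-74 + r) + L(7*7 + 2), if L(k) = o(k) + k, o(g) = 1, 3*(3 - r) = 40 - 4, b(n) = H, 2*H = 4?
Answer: -114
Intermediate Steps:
H = 2 (H = (½)*4 = 2)
b(n) = 2
r = -9 (r = 3 - (40 - 4)/3 = 3 - ⅓*36 = 3 - 12 = -9)
L(k) = 1 + k
b(-10)*(-74 + r) + L(7*7 + 2) = 2*(-74 - 9) + (1 + (7*7 + 2)) = 2*(-83) + (1 + (49 + 2)) = -166 + (1 + 51) = -166 + 52 = -114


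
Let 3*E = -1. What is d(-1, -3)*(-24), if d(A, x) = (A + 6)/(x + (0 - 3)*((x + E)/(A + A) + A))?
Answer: 24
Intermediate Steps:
E = -⅓ (E = (⅓)*(-1) = -⅓ ≈ -0.33333)
d(A, x) = (6 + A)/(x - 3*A - 3*(-⅓ + x)/(2*A)) (d(A, x) = (A + 6)/(x + (0 - 3)*((x - ⅓)/(A + A) + A)) = (6 + A)/(x - 3*((-⅓ + x)/((2*A)) + A)) = (6 + A)/(x - 3*((-⅓ + x)*(1/(2*A)) + A)) = (6 + A)/(x - 3*((-⅓ + x)/(2*A) + A)) = (6 + A)/(x - 3*(A + (-⅓ + x)/(2*A))) = (6 + A)/(x + (-3*A - 3*(-⅓ + x)/(2*A))) = (6 + A)/(x - 3*A - 3*(-⅓ + x)/(2*A)))
d(-1, -3)*(-24) = (2*(-1)*(6 - 1)/(1 - 6*(-1)² - 3*(-3) + 2*(-1)*(-3)))*(-24) = (2*(-1)*5/(1 - 6*1 + 9 + 6))*(-24) = (2*(-1)*5/(1 - 6 + 9 + 6))*(-24) = (2*(-1)*5/10)*(-24) = (2*(-1)*(⅒)*5)*(-24) = -1*(-24) = 24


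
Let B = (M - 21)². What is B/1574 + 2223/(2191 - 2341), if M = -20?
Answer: -270571/19675 ≈ -13.752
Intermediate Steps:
B = 1681 (B = (-20 - 21)² = (-41)² = 1681)
B/1574 + 2223/(2191 - 2341) = 1681/1574 + 2223/(2191 - 2341) = 1681*(1/1574) + 2223/(-150) = 1681/1574 + 2223*(-1/150) = 1681/1574 - 741/50 = -270571/19675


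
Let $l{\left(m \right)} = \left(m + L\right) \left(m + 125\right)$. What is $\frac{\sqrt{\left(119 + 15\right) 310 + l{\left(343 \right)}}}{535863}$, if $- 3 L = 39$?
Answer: $\frac{2 \sqrt{48995}}{535863} \approx 0.00082614$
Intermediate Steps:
$L = -13$ ($L = \left(- \frac{1}{3}\right) 39 = -13$)
$l{\left(m \right)} = \left(-13 + m\right) \left(125 + m\right)$ ($l{\left(m \right)} = \left(m - 13\right) \left(m + 125\right) = \left(-13 + m\right) \left(125 + m\right)$)
$\frac{\sqrt{\left(119 + 15\right) 310 + l{\left(343 \right)}}}{535863} = \frac{\sqrt{\left(119 + 15\right) 310 + \left(-1625 + 343^{2} + 112 \cdot 343\right)}}{535863} = \sqrt{134 \cdot 310 + \left(-1625 + 117649 + 38416\right)} \frac{1}{535863} = \sqrt{41540 + 154440} \cdot \frac{1}{535863} = \sqrt{195980} \cdot \frac{1}{535863} = 2 \sqrt{48995} \cdot \frac{1}{535863} = \frac{2 \sqrt{48995}}{535863}$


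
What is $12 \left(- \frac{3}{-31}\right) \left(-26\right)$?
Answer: $- \frac{936}{31} \approx -30.194$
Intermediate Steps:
$12 \left(- \frac{3}{-31}\right) \left(-26\right) = 12 \left(\left(-3\right) \left(- \frac{1}{31}\right)\right) \left(-26\right) = 12 \cdot \frac{3}{31} \left(-26\right) = \frac{36}{31} \left(-26\right) = - \frac{936}{31}$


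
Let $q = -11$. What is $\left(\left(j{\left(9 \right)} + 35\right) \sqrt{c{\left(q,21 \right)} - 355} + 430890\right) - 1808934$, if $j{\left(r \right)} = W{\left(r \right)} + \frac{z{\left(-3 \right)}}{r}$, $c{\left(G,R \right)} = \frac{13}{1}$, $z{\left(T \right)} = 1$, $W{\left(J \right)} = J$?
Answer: $-1378044 + \frac{397 i \sqrt{38}}{3} \approx -1.378 \cdot 10^{6} + 815.76 i$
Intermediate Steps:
$c{\left(G,R \right)} = 13$ ($c{\left(G,R \right)} = 13 \cdot 1 = 13$)
$j{\left(r \right)} = r + \frac{1}{r}$ ($j{\left(r \right)} = r + 1 \frac{1}{r} = r + \frac{1}{r}$)
$\left(\left(j{\left(9 \right)} + 35\right) \sqrt{c{\left(q,21 \right)} - 355} + 430890\right) - 1808934 = \left(\left(\left(9 + \frac{1}{9}\right) + 35\right) \sqrt{13 - 355} + 430890\right) - 1808934 = \left(\left(\left(9 + \frac{1}{9}\right) + 35\right) \sqrt{-342} + 430890\right) - 1808934 = \left(\left(\frac{82}{9} + 35\right) 3 i \sqrt{38} + 430890\right) - 1808934 = \left(\frac{397 \cdot 3 i \sqrt{38}}{9} + 430890\right) - 1808934 = \left(\frac{397 i \sqrt{38}}{3} + 430890\right) - 1808934 = \left(430890 + \frac{397 i \sqrt{38}}{3}\right) - 1808934 = -1378044 + \frac{397 i \sqrt{38}}{3}$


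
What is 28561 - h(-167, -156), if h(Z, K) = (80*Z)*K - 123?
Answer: -2055476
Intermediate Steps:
h(Z, K) = -123 + 80*K*Z (h(Z, K) = 80*K*Z - 123 = -123 + 80*K*Z)
28561 - h(-167, -156) = 28561 - (-123 + 80*(-156)*(-167)) = 28561 - (-123 + 2084160) = 28561 - 1*2084037 = 28561 - 2084037 = -2055476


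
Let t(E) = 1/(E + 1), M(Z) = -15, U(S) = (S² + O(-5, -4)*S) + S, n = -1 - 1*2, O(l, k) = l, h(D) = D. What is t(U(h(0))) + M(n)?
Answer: -14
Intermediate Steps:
n = -3 (n = -1 - 2 = -3)
U(S) = S² - 4*S (U(S) = (S² - 5*S) + S = S² - 4*S)
t(E) = 1/(1 + E)
t(U(h(0))) + M(n) = 1/(1 + 0*(-4 + 0)) - 15 = 1/(1 + 0*(-4)) - 15 = 1/(1 + 0) - 15 = 1/1 - 15 = 1 - 15 = -14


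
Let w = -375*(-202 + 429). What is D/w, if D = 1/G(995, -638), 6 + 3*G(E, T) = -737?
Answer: 1/21082625 ≈ 4.7432e-8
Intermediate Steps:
G(E, T) = -743/3 (G(E, T) = -2 + (⅓)*(-737) = -2 - 737/3 = -743/3)
w = -85125 (w = -375*227 = -85125)
D = -3/743 (D = 1/(-743/3) = -3/743 ≈ -0.0040377)
D/w = -3/743/(-85125) = -3/743*(-1/85125) = 1/21082625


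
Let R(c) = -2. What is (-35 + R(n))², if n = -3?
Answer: 1369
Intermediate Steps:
(-35 + R(n))² = (-35 - 2)² = (-37)² = 1369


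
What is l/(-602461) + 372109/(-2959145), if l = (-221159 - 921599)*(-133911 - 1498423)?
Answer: -5519879041069998189/1782769455845 ≈ -3.0962e+6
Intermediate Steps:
l = 1865362737172 (l = -1142758*(-1632334) = 1865362737172)
l/(-602461) + 372109/(-2959145) = 1865362737172/(-602461) + 372109/(-2959145) = 1865362737172*(-1/602461) + 372109*(-1/2959145) = -1865362737172/602461 - 372109/2959145 = -5519879041069998189/1782769455845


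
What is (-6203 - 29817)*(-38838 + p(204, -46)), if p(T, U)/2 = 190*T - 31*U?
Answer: -1496054680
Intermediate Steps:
p(T, U) = -62*U + 380*T (p(T, U) = 2*(190*T - 31*U) = 2*(-31*U + 190*T) = -62*U + 380*T)
(-6203 - 29817)*(-38838 + p(204, -46)) = (-6203 - 29817)*(-38838 + (-62*(-46) + 380*204)) = -36020*(-38838 + (2852 + 77520)) = -36020*(-38838 + 80372) = -36020*41534 = -1496054680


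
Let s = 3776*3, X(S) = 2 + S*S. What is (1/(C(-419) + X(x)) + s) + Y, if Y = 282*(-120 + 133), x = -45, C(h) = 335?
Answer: 35415829/2362 ≈ 14994.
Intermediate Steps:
X(S) = 2 + S²
s = 11328
Y = 3666 (Y = 282*13 = 3666)
(1/(C(-419) + X(x)) + s) + Y = (1/(335 + (2 + (-45)²)) + 11328) + 3666 = (1/(335 + (2 + 2025)) + 11328) + 3666 = (1/(335 + 2027) + 11328) + 3666 = (1/2362 + 11328) + 3666 = 26756737/2362 + 3666 = 35415829/2362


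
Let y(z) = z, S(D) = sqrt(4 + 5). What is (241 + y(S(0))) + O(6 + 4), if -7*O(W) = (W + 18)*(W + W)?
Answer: 164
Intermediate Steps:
S(D) = 3 (S(D) = sqrt(9) = 3)
O(W) = -2*W*(18 + W)/7 (O(W) = -(W + 18)*(W + W)/7 = -(18 + W)*2*W/7 = -2*W*(18 + W)/7)
(241 + y(S(0))) + O(6 + 4) = (241 + 3) - 2*(6 + 4)*(18 + (6 + 4))/7 = 244 - 2/7*10*(18 + 10) = 244 - 2/7*10*28 = 244 - 80 = 164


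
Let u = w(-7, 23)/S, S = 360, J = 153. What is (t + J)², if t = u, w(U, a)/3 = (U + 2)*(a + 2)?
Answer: 13300609/576 ≈ 23091.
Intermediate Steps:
w(U, a) = 3*(2 + U)*(2 + a) (w(U, a) = 3*((U + 2)*(a + 2)) = 3*((2 + U)*(2 + a)) = 3*(2 + U)*(2 + a))
u = -25/24 (u = (12 + 6*(-7) + 6*23 + 3*(-7)*23)/360 = (12 - 42 + 138 - 483)*(1/360) = -375*1/360 = -25/24 ≈ -1.0417)
t = -25/24 ≈ -1.0417
(t + J)² = (-25/24 + 153)² = (3647/24)² = 13300609/576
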